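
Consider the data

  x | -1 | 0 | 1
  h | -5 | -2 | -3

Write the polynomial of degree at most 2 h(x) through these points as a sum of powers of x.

h(x) = -2x^2 + x - 2

Build the Lagrange basis polynomials:
L_0(x) = x(x - 1) / [2] = (1/2)x^2 - (1/2)x
L_1(x) = (x + 1)(x - 1) / [-1] = -x^2 + 1
L_2(x) = (x + 1)x / [2] = (1/2)x^2 + (1/2)x
h(x) = (-5)·L_0 + (-2)·L_1 + (-3)·L_2
  (-5)·L_0(x) = -(5/2)x^2 + (5/2)x
  (-2)·L_1(x) = 2x^2 - 2
  (-3)·L_2(x) = -(3/2)x^2 - (3/2)x
Adding term by term: -2x^2 + x - 2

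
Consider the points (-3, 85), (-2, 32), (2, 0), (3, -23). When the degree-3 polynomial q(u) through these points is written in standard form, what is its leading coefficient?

-2

The leading coefficient equals the top divided difference q[-3,-2,2,3].
q[-3,-2] = (32 - 85) / (-2 - (-3)) = -53
q[-2,2] = (0 - 32) / (2 - (-2)) = -8
q[2,3] = (-23 - 0) / (3 - 2) = -23
q[-3,-2,2] = (-8 - (-53)) / (2 - (-3)) = 9
q[-2,2,3] = (-23 - (-8)) / (3 - (-2)) = -3
q[-3,-2,2,3] = (-3 - 9) / (3 - (-3)) = -2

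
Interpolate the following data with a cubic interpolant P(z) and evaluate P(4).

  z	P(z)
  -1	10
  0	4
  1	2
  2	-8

L_0(4) = (4)·(3)·(2)/[(-1)·(-2)·(-3)] = -4
L_1(4) = (5)·(3)·(2)/[(1)·(-1)·(-2)] = 15
L_2(4) = (5)·(4)·(2)/[(2)·(1)·(-1)] = -20
L_3(4) = (5)·(4)·(3)/[(3)·(2)·(1)] = 10
Sum: 10·(-4) + 4·(15) + 2·(-20) + (-8)·(10) = -100

-100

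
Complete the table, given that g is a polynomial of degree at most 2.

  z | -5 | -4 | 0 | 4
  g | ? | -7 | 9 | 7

The 3 known values determine g uniquely (degree ≤ 2).
Evaluate each Lagrange basis at z = -5:
L_0(-5) = (-5)·(-9)/[(-4)·(-8)] = 45/32
L_1(-5) = (-1)·(-9)/[(4)·(-4)] = -9/16
L_2(-5) = (-1)·(-5)/[(8)·(4)] = 5/32
Sum: (-7)·(45/32) + 9·(-9/16) + 7·(5/32) = -221/16

-221/16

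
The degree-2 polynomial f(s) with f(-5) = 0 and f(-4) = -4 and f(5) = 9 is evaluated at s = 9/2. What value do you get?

L_0(9/2) = (17/2)·(-1/2)/[(-1)·(-10)] = -17/40
L_1(9/2) = (19/2)·(-1/2)/[(1)·(-9)] = 19/36
L_2(9/2) = (19/2)·(17/2)/[(10)·(9)] = 323/360
Sum: 0 + (-4)·(19/36) + 9·(323/360) = 2147/360

2147/360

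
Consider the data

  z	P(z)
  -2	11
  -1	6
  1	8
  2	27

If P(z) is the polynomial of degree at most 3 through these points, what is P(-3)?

12

Using Newton's divided-difference form:
P[-2,-1] = (6 - 11) / (-1 - (-2)) = -5
P[-1,1] = (8 - 6) / (1 - (-1)) = 1
P[1,2] = (27 - 8) / (2 - 1) = 19
P[-2,-1,1] = (1 - (-5)) / (1 - (-2)) = 2
P[-1,1,2] = (19 - 1) / (2 - (-1)) = 6
P[-2,-1,1,2] = (6 - 2) / (2 - (-2)) = 1
P(-3) = 11 + (-5)·(-1) + 2·(-1)·(-2) + 1·(-1)·(-2)·(-4) = 12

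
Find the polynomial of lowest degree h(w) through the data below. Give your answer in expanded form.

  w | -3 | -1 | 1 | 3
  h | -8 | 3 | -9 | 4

h(w) = w^3 + (1/8)w^2 - 7w - 25/8

Newton's divided differences:
h[-3,-1] = (3 - (-8)) / (-1 - (-3)) = 11/2
h[-1,1] = (-9 - 3) / (1 - (-1)) = -6
h[1,3] = (4 - (-9)) / (3 - 1) = 13/2
h[-3,-1,1] = (-6 - 11/2) / (1 - (-3)) = -23/8
h[-1,1,3] = (13/2 - (-6)) / (3 - (-1)) = 25/8
h[-3,-1,1,3] = (25/8 - (-23/8)) / (3 - (-3)) = 1
h(w) = -8 + (11/2)·(w + 3) + (-23/8)·(w + 3)(w + 1) + 1·(w + 3)(w + 1)(w - 1)
Expanding: h(w) = w^3 + (1/8)w^2 - 7w - 25/8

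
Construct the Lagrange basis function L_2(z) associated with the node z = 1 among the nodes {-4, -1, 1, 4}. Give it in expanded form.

L_2(z) = -(1/30)z^3 - (1/30)z^2 + (8/15)z + 8/15

L_2(z) = (z + 4)(z + 1)(z - 4) / [(5)·(2)·(-3)]
       = (z^3 + z^2 - 16z - 16) / (-30)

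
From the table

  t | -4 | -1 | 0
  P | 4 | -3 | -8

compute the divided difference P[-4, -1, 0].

-2/3

P[-4,-1] = (-3 - 4) / (-1 - (-4)) = -7/3
P[-1,0] = (-8 - (-3)) / (0 - (-1)) = -5
P[-4,-1,0] = (-5 - (-7/3)) / (0 - (-4)) = -2/3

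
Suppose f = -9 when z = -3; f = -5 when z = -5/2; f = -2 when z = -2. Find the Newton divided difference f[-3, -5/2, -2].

-2

f[-3,-5/2] = (-5 - (-9)) / (-5/2 - (-3)) = 8
f[-5/2,-2] = (-2 - (-5)) / (-2 - (-5/2)) = 6
f[-3,-5/2,-2] = (6 - 8) / (-2 - (-3)) = -2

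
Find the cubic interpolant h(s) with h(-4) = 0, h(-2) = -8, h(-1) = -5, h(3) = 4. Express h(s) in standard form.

L_0(s) = (s + 2)(s + 1)(s - 3) / [-42] = -(1/42)s^3 + (1/6)s + 1/7
L_1(s) = (s + 4)(s + 1)(s - 3) / [10] = (1/10)s^3 + (1/5)s^2 - (11/10)s - 6/5
L_2(s) = (s + 4)(s + 2)(s - 3) / [-12] = -(1/12)s^3 - (1/4)s^2 + (5/6)s + 2
L_3(s) = (s + 4)(s + 2)(s + 1) / [140] = (1/140)s^3 + (1/20)s^2 + (1/10)s + 2/35
h(s) = 0·L_0 + (-8)·L_1 + (-5)·L_2 + 4·L_3
  0·L_0(s) = 0
  (-8)·L_1(s) = -(4/5)s^3 - (8/5)s^2 + (44/5)s + 48/5
  (-5)·L_2(s) = (5/12)s^3 + (5/4)s^2 - (25/6)s - 10
  4·L_3(s) = (1/35)s^3 + (1/5)s^2 + (2/5)s + 8/35
Adding term by term: -(149/420)s^3 - (3/20)s^2 + (151/30)s - 6/35

h(s) = -(149/420)s^3 - (3/20)s^2 + (151/30)s - 6/35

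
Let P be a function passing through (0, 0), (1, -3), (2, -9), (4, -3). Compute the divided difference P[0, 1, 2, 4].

9/8

P[0,1] = (-3 - 0) / (1 - 0) = -3
P[1,2] = (-9 - (-3)) / (2 - 1) = -6
P[2,4] = (-3 - (-9)) / (4 - 2) = 3
P[0,1,2] = (-6 - (-3)) / (2 - 0) = -3/2
P[1,2,4] = (3 - (-6)) / (4 - 1) = 3
P[0,1,2,4] = (3 - (-3/2)) / (4 - 0) = 9/8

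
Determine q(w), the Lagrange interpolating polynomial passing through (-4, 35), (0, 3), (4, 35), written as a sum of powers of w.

q(w) = 2w^2 + 3

Build the Lagrange basis polynomials:
L_0(w) = w(w - 4) / [32] = (1/32)w^2 - (1/8)w
L_1(w) = (w + 4)(w - 4) / [-16] = -(1/16)w^2 + 1
L_2(w) = (w + 4)w / [32] = (1/32)w^2 + (1/8)w
q(w) = 35·L_0 + 3·L_1 + 35·L_2
  35·L_0(w) = (35/32)w^2 - (35/8)w
  3·L_1(w) = -(3/16)w^2 + 3
  35·L_2(w) = (35/32)w^2 + (35/8)w
Adding term by term: 2w^2 + 3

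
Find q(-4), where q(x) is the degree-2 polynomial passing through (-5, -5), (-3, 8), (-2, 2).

Evaluate each Lagrange basis at x = -4:
L_0(-4) = (-1)·(-2)/[(-2)·(-3)] = 1/3
L_1(-4) = (1)·(-2)/[(2)·(-1)] = 1
L_2(-4) = (1)·(-1)/[(3)·(1)] = -1/3
Sum: (-5)·(1/3) + 8·(1) + 2·(-1/3) = 17/3

17/3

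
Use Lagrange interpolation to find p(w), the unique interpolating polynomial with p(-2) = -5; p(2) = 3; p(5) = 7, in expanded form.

Build the Lagrange basis polynomials:
L_0(w) = (w - 2)(w - 5) / [28] = (1/28)w^2 - (1/4)w + 5/14
L_1(w) = (w + 2)(w - 5) / [-12] = -(1/12)w^2 + (1/4)w + 5/6
L_2(w) = (w + 2)(w - 2) / [21] = (1/21)w^2 - 4/21
p(w) = (-5)·L_0 + 3·L_1 + 7·L_2
  (-5)·L_0(w) = -(5/28)w^2 + (5/4)w - 25/14
  3·L_1(w) = -(1/4)w^2 + (3/4)w + 5/2
  7·L_2(w) = (1/3)w^2 - 4/3
Adding term by term: -(2/21)w^2 + 2w - 13/21

p(w) = -(2/21)w^2 + 2w - 13/21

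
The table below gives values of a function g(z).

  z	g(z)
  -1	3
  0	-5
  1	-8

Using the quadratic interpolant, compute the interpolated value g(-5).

Using Newton's divided-difference form:
g[-1,0] = (-5 - 3) / (0 - (-1)) = -8
g[0,1] = (-8 - (-5)) / (1 - 0) = -3
g[-1,0,1] = (-3 - (-8)) / (1 - (-1)) = 5/2
g(-5) = 3 + (-8)·(-4) + (5/2)·(-4)·(-5) = 85

85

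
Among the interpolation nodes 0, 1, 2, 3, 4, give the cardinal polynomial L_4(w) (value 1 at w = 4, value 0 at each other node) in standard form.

L_4(w) = (1/24)w^4 - (1/4)w^3 + (11/24)w^2 - (1/4)w

L_4(w) = w(w - 1)(w - 2)(w - 3) / [(4)·(3)·(2)·(1)]
       = (w^4 - 6w^3 + 11w^2 - 6w) / (24)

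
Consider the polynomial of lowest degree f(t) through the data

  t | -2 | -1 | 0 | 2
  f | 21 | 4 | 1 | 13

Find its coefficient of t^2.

4

Build the Lagrange basis polynomials:
L_0(t) = (t + 1)t(t - 2) / [-8] = -(1/8)t^3 + (1/8)t^2 + (1/4)t
L_1(t) = (t + 2)t(t - 2) / [3] = (1/3)t^3 - (4/3)t
L_2(t) = (t + 2)(t + 1)(t - 2) / [-4] = -(1/4)t^3 - (1/4)t^2 + t + 1
L_3(t) = (t + 2)(t + 1)t / [24] = (1/24)t^3 + (1/8)t^2 + (1/12)t
f(t) = 21·L_0 + 4·L_1 + 1·L_2 + 13·L_3
Only the coefficient of t^2 is needed; take it from each L_i and combine:
21·(1/8) + 4·(0) + 1·(-1/4) + 13·(1/8) = 4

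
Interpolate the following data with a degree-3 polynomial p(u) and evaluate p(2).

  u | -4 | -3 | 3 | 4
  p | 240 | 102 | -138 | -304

-48

Using Newton's divided-difference form:
p[-4,-3] = (102 - 240) / (-3 - (-4)) = -138
p[-3,3] = (-138 - 102) / (3 - (-3)) = -40
p[3,4] = (-304 - (-138)) / (4 - 3) = -166
p[-4,-3,3] = (-40 - (-138)) / (3 - (-4)) = 14
p[-3,3,4] = (-166 - (-40)) / (4 - (-3)) = -18
p[-4,-3,3,4] = (-18 - 14) / (4 - (-4)) = -4
p(2) = 240 + (-138)·(6) + 14·(6)·(5) + (-4)·(6)·(5)·(-1) = -48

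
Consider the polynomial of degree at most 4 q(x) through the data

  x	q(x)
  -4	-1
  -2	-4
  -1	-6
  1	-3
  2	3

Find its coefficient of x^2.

107/72

L_0(x) = (x + 2)(x + 1)(x - 1)(x - 2) / [180] = (1/180)x^4 - (1/36)x^2 + 1/45
L_1(x) = (x + 4)(x + 1)(x - 1)(x - 2) / [-24] = -(1/24)x^4 - (1/12)x^3 + (3/8)x^2 + (1/12)x - 1/3
L_2(x) = (x + 4)(x + 2)(x - 1)(x - 2) / [18] = (1/18)x^4 + (1/6)x^3 - (4/9)x^2 - (2/3)x + 8/9
L_3(x) = (x + 4)(x + 2)(x + 1)(x - 2) / [-30] = -(1/30)x^4 - (1/6)x^3 + (2/3)x + 8/15
L_4(x) = (x + 4)(x + 2)(x + 1)(x - 1) / [72] = (1/72)x^4 + (1/12)x^3 + (7/72)x^2 - (1/12)x - 1/9
q(x) = (-1)·L_0 + (-4)·L_1 + (-6)·L_2 + (-3)·L_3 + 3·L_4
Only the coefficient of x^2 is needed; take it from each L_i and combine:
(-1)·(-1/36) + (-4)·(3/8) + (-6)·(-4/9) + (-3)·(0) + 3·(7/72) = 107/72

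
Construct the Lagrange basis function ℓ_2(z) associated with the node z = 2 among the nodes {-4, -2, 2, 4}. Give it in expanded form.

ℓ_2(z) = (z + 4)(z + 2)(z - 4) / [(6)·(4)·(-2)]
       = (z^3 + 2z^2 - 16z - 32) / (-48)

ℓ_2(z) = -(1/48)z^3 - (1/24)z^2 + (1/3)z + 2/3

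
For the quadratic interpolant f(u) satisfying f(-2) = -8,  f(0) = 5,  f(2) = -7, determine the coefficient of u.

Build the Lagrange basis polynomials:
L_0(u) = u(u - 2) / [8] = (1/8)u^2 - (1/4)u
L_1(u) = (u + 2)(u - 2) / [-4] = -(1/4)u^2 + 1
L_2(u) = (u + 2)u / [8] = (1/8)u^2 + (1/4)u
f(u) = (-8)·L_0 + 5·L_1 + (-7)·L_2
Only the coefficient of u is needed; take it from each L_i and combine:
(-8)·(-1/4) + 5·(0) + (-7)·(1/4) = 1/4

1/4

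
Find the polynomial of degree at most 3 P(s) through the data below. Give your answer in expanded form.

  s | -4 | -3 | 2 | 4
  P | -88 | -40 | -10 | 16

P(s) = s^3 - 2s^2 - 3s - 4

Newton's divided differences:
P[-4,-3] = (-40 - (-88)) / (-3 - (-4)) = 48
P[-3,2] = (-10 - (-40)) / (2 - (-3)) = 6
P[2,4] = (16 - (-10)) / (4 - 2) = 13
P[-4,-3,2] = (6 - 48) / (2 - (-4)) = -7
P[-3,2,4] = (13 - 6) / (4 - (-3)) = 1
P[-4,-3,2,4] = (1 - (-7)) / (4 - (-4)) = 1
P(s) = -88 + 48·(s + 4) + (-7)·(s + 4)(s + 3) + 1·(s + 4)(s + 3)(s - 2)
Expanding: P(s) = s^3 - 2s^2 - 3s - 4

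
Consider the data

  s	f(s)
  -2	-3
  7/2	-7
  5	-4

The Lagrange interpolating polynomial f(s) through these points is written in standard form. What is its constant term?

-79/11

Build the Lagrange basis polynomials:
L_0(s) = (s - 7/2)(s - 5) / [77/2] = (2/77)s^2 - (17/77)s + 5/11
L_1(s) = (s + 2)(s - 5) / [-33/4] = -(4/33)s^2 + (4/11)s + 40/33
L_2(s) = (s + 2)(s - 7/2) / [21/2] = (2/21)s^2 - (1/7)s - 2/3
f(s) = (-3)·L_0 + (-7)·L_1 + (-4)·L_2
Only the constant term is needed; take it from each L_i and combine:
(-3)·(5/11) + (-7)·(40/33) + (-4)·(-2/3) = -79/11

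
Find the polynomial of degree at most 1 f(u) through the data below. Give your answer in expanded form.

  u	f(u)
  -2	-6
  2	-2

f(u) = u - 4

L_0(u) = (u - 2) / [-4] = -(1/4)u + 1/2
L_1(u) = (u + 2) / [4] = (1/4)u + 1/2
f(u) = (-6)·L_0 + (-2)·L_1
  (-6)·L_0(u) = (3/2)u - 3
  (-2)·L_1(u) = -(1/2)u - 1
Adding term by term: u - 4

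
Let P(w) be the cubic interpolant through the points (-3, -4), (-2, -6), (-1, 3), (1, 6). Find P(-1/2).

63/8

Using Newton's divided-difference form:
P[-3,-2] = (-6 - (-4)) / (-2 - (-3)) = -2
P[-2,-1] = (3 - (-6)) / (-1 - (-2)) = 9
P[-1,1] = (6 - 3) / (1 - (-1)) = 3/2
P[-3,-2,-1] = (9 - (-2)) / (-1 - (-3)) = 11/2
P[-2,-1,1] = (3/2 - 9) / (1 - (-2)) = -5/2
P[-3,-2,-1,1] = (-5/2 - 11/2) / (1 - (-3)) = -2
P(-1/2) = -4 + (-2)·(5/2) + (11/2)·(5/2)·(3/2) + (-2)·(5/2)·(3/2)·(1/2) = 63/8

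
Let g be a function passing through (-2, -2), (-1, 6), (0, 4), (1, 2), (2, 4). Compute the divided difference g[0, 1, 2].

g[0,1] = (2 - 4) / (1 - 0) = -2
g[1,2] = (4 - 2) / (2 - 1) = 2
g[0,1,2] = (2 - (-2)) / (2 - 0) = 2

2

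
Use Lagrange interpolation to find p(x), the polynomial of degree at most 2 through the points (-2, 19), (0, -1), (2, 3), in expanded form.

Build the Lagrange basis polynomials:
L_0(x) = x(x - 2) / [8] = (1/8)x^2 - (1/4)x
L_1(x) = (x + 2)(x - 2) / [-4] = -(1/4)x^2 + 1
L_2(x) = (x + 2)x / [8] = (1/8)x^2 + (1/4)x
p(x) = 19·L_0 + (-1)·L_1 + 3·L_2
  19·L_0(x) = (19/8)x^2 - (19/4)x
  (-1)·L_1(x) = (1/4)x^2 - 1
  3·L_2(x) = (3/8)x^2 + (3/4)x
Adding term by term: 3x^2 - 4x - 1

p(x) = 3x^2 - 4x - 1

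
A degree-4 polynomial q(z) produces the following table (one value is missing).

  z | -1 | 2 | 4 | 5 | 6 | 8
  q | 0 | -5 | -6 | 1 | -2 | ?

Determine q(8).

-4527/35

The 5 known values determine q uniquely (degree ≤ 4).
Evaluate each Lagrange basis at z = 8:
L_0(8) = (6)·(4)·(3)·(2)/[(-3)·(-5)·(-6)·(-7)] = 8/35
L_1(8) = (9)·(4)·(3)·(2)/[(3)·(-2)·(-3)·(-4)] = -3
L_2(8) = (9)·(6)·(3)·(2)/[(5)·(2)·(-1)·(-2)] = 81/5
L_3(8) = (9)·(6)·(4)·(2)/[(6)·(3)·(1)·(-1)] = -24
L_4(8) = (9)·(6)·(4)·(3)/[(7)·(4)·(2)·(1)] = 81/7
Sum: 0 + (-5)·(-3) + (-6)·(81/5) + 1·(-24) + (-2)·(81/7) = -4527/35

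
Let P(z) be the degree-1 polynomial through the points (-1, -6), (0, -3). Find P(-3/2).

-15/2

Evaluate each Lagrange basis at z = -3/2:
L_0(-3/2) = (-3/2)/[(-1)] = 3/2
L_1(-3/2) = (-1/2)/[(1)] = -1/2
Sum: (-6)·(3/2) + (-3)·(-1/2) = -15/2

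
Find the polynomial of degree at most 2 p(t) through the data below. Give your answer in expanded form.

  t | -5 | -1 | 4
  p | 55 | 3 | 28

p(t) = 2t^2 - t

Build the Lagrange basis polynomials:
L_0(t) = (t + 1)(t - 4) / [36] = (1/36)t^2 - (1/12)t - 1/9
L_1(t) = (t + 5)(t - 4) / [-20] = -(1/20)t^2 - (1/20)t + 1
L_2(t) = (t + 5)(t + 1) / [45] = (1/45)t^2 + (2/15)t + 1/9
p(t) = 55·L_0 + 3·L_1 + 28·L_2
  55·L_0(t) = (55/36)t^2 - (55/12)t - 55/9
  3·L_1(t) = -(3/20)t^2 - (3/20)t + 3
  28·L_2(t) = (28/45)t^2 + (56/15)t + 28/9
Adding term by term: 2t^2 - t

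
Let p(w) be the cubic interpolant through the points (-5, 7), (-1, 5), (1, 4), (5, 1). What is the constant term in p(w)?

L_0(w) = (w + 1)(w - 1)(w - 5) / [-240] = -(1/240)w^3 + (1/48)w^2 + (1/240)w - 1/48
L_1(w) = (w + 5)(w - 1)(w - 5) / [48] = (1/48)w^3 - (1/48)w^2 - (25/48)w + 25/48
L_2(w) = (w + 5)(w + 1)(w - 5) / [-48] = -(1/48)w^3 - (1/48)w^2 + (25/48)w + 25/48
L_3(w) = (w + 5)(w + 1)(w - 1) / [240] = (1/240)w^3 + (1/48)w^2 - (1/240)w - 1/48
p(w) = 7·L_0 + 5·L_1 + 4·L_2 + 1·L_3
Only the constant term is needed; take it from each L_i and combine:
7·(-1/48) + 5·(25/48) + 4·(25/48) + 1·(-1/48) = 217/48

217/48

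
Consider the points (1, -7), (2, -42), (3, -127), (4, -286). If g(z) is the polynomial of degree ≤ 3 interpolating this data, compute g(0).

2

Using Newton's divided-difference form:
g[1,2] = (-42 - (-7)) / (2 - 1) = -35
g[2,3] = (-127 - (-42)) / (3 - 2) = -85
g[3,4] = (-286 - (-127)) / (4 - 3) = -159
g[1,2,3] = (-85 - (-35)) / (3 - 1) = -25
g[2,3,4] = (-159 - (-85)) / (4 - 2) = -37
g[1,2,3,4] = (-37 - (-25)) / (4 - 1) = -4
g(0) = -7 + (-35)·(-1) + (-25)·(-1)·(-2) + (-4)·(-1)·(-2)·(-3) = 2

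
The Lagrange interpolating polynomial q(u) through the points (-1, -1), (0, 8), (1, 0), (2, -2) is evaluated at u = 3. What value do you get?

25

Evaluate each Lagrange basis at u = 3:
L_0(3) = (3)·(2)·(1)/[(-1)·(-2)·(-3)] = -1
L_1(3) = (4)·(2)·(1)/[(1)·(-1)·(-2)] = 4
L_2(3) = (4)·(3)·(1)/[(2)·(1)·(-1)] = -6
L_3(3) = (4)·(3)·(2)/[(3)·(2)·(1)] = 4
Sum: (-1)·(-1) + 8·(4) + 0 + (-2)·(4) = 25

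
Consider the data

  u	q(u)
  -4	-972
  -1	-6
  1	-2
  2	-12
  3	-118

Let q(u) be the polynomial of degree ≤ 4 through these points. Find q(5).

-1314

L_0(5) = (6)·(4)·(3)·(2)/[(-3)·(-5)·(-6)·(-7)] = 8/35
L_1(5) = (9)·(4)·(3)·(2)/[(3)·(-2)·(-3)·(-4)] = -3
L_2(5) = (9)·(6)·(3)·(2)/[(5)·(2)·(-1)·(-2)] = 81/5
L_3(5) = (9)·(6)·(4)·(2)/[(6)·(3)·(1)·(-1)] = -24
L_4(5) = (9)·(6)·(4)·(3)/[(7)·(4)·(2)·(1)] = 81/7
Sum: (-972)·(8/35) + (-6)·(-3) + (-2)·(81/5) + (-12)·(-24) + (-118)·(81/7) = -1314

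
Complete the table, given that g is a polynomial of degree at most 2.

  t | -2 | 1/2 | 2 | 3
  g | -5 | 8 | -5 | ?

-67/3

The 3 known values determine g uniquely (degree ≤ 2).
L_0(3) = (5/2)·(1)/[(-5/2)·(-4)] = 1/4
L_1(3) = (5)·(1)/[(5/2)·(-3/2)] = -4/3
L_2(3) = (5)·(5/2)/[(4)·(3/2)] = 25/12
Sum: (-5)·(1/4) + 8·(-4/3) + (-5)·(25/12) = -67/3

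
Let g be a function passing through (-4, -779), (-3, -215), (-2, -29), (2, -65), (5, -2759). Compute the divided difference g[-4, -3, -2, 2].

25

g[-4,-3] = (-215 - (-779)) / (-3 - (-4)) = 564
g[-3,-2] = (-29 - (-215)) / (-2 - (-3)) = 186
g[-2,2] = (-65 - (-29)) / (2 - (-2)) = -9
g[-4,-3,-2] = (186 - 564) / (-2 - (-4)) = -189
g[-3,-2,2] = (-9 - 186) / (2 - (-3)) = -39
g[-4,-3,-2,2] = (-39 - (-189)) / (2 - (-4)) = 25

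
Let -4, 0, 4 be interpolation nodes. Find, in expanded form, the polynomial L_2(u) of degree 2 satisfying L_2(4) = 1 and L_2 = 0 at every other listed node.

L_2(u) = (u + 4)u / [(8)·(4)]
       = (u^2 + 4u) / (32)

L_2(u) = (1/32)u^2 + (1/8)u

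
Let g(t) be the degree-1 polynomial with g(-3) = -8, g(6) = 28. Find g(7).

32

Evaluate each Lagrange basis at t = 7:
L_0(7) = (1)/[(-9)] = -1/9
L_1(7) = (10)/[(9)] = 10/9
Sum: (-8)·(-1/9) + 28·(10/9) = 32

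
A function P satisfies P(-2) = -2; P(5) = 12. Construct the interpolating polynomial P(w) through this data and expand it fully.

Build the Lagrange basis polynomials:
L_0(w) = (w - 5) / [-7] = -(1/7)w + 5/7
L_1(w) = (w + 2) / [7] = (1/7)w + 2/7
P(w) = (-2)·L_0 + 12·L_1
  (-2)·L_0(w) = (2/7)w - 10/7
  12·L_1(w) = (12/7)w + 24/7
Adding term by term: 2w + 2

P(w) = 2w + 2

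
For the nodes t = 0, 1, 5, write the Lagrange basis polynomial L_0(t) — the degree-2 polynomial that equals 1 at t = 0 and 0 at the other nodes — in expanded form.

L_0(t) = (t - 1)(t - 5) / [(-1)·(-5)]
       = (t^2 - 6t + 5) / (5)

L_0(t) = (1/5)t^2 - (6/5)t + 1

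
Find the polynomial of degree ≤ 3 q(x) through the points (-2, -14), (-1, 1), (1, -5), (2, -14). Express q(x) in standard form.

Newton's divided differences:
q[-2,-1] = (1 - (-14)) / (-1 - (-2)) = 15
q[-1,1] = (-5 - 1) / (1 - (-1)) = -3
q[1,2] = (-14 - (-5)) / (2 - 1) = -9
q[-2,-1,1] = (-3 - 15) / (1 - (-2)) = -6
q[-1,1,2] = (-9 - (-3)) / (2 - (-1)) = -2
q[-2,-1,1,2] = (-2 - (-6)) / (2 - (-2)) = 1
q(x) = -14 + 15·(x + 2) + (-6)·(x + 2)(x + 1) + 1·(x + 2)(x + 1)(x - 1)
Expanding: q(x) = x^3 - 4x^2 - 4x + 2

q(x) = x^3 - 4x^2 - 4x + 2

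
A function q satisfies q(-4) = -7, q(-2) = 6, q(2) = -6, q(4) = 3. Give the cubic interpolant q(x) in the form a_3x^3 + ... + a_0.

L_0(x) = (x + 2)(x - 2)(x - 4) / [-96] = -(1/96)x^3 + (1/24)x^2 + (1/24)x - 1/6
L_1(x) = (x + 4)(x - 2)(x - 4) / [48] = (1/48)x^3 - (1/24)x^2 - (1/3)x + 2/3
L_2(x) = (x + 4)(x + 2)(x - 4) / [-48] = -(1/48)x^3 - (1/24)x^2 + (1/3)x + 2/3
L_3(x) = (x + 4)(x + 2)(x - 2) / [96] = (1/96)x^3 + (1/24)x^2 - (1/24)x - 1/6
q(x) = (-7)·L_0 + 6·L_1 + (-6)·L_2 + 3·L_3
  (-7)·L_0(x) = (7/96)x^3 - (7/24)x^2 - (7/24)x + 7/6
  6·L_1(x) = (1/8)x^3 - (1/4)x^2 - 2x + 4
  (-6)·L_2(x) = (1/8)x^3 + (1/4)x^2 - 2x - 4
  3·L_3(x) = (1/32)x^3 + (1/8)x^2 - (1/8)x - 1/2
Adding term by term: (17/48)x^3 - (1/6)x^2 - (53/12)x + 2/3

q(x) = (17/48)x^3 - (1/6)x^2 - (53/12)x + 2/3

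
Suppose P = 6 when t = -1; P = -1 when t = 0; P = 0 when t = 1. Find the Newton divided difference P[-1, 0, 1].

4

P[-1,0] = (-1 - 6) / (0 - (-1)) = -7
P[0,1] = (0 - (-1)) / (1 - 0) = 1
P[-1,0,1] = (1 - (-7)) / (1 - (-1)) = 4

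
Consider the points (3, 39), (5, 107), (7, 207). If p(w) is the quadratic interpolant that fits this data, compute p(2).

Using Newton's divided-difference form:
p[3,5] = (107 - 39) / (5 - 3) = 34
p[5,7] = (207 - 107) / (7 - 5) = 50
p[3,5,7] = (50 - 34) / (7 - 3) = 4
p(2) = 39 + 34·(-1) + 4·(-1)·(-3) = 17

17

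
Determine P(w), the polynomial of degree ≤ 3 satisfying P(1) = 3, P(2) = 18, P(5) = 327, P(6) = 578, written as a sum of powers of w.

P(w) = 3w^3 - 2w^2 + 2

L_0(w) = (w - 2)(w - 5)(w - 6) / [-20] = -(1/20)w^3 + (13/20)w^2 - (13/5)w + 3
L_1(w) = (w - 1)(w - 5)(w - 6) / [12] = (1/12)w^3 - w^2 + (41/12)w - 5/2
L_2(w) = (w - 1)(w - 2)(w - 6) / [-12] = -(1/12)w^3 + (3/4)w^2 - (5/3)w + 1
L_3(w) = (w - 1)(w - 2)(w - 5) / [20] = (1/20)w^3 - (2/5)w^2 + (17/20)w - 1/2
P(w) = 3·L_0 + 18·L_1 + 327·L_2 + 578·L_3
  3·L_0(w) = -(3/20)w^3 + (39/20)w^2 - (39/5)w + 9
  18·L_1(w) = (3/2)w^3 - 18w^2 + (123/2)w - 45
  327·L_2(w) = -(109/4)w^3 + (981/4)w^2 - 545w + 327
  578·L_3(w) = (289/10)w^3 - (1156/5)w^2 + (4913/10)w - 289
Adding term by term: 3w^3 - 2w^2 + 2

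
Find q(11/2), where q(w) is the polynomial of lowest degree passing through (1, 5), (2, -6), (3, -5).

50

Using Newton's divided-difference form:
q[1,2] = (-6 - 5) / (2 - 1) = -11
q[2,3] = (-5 - (-6)) / (3 - 2) = 1
q[1,2,3] = (1 - (-11)) / (3 - 1) = 6
q(11/2) = 5 + (-11)·(9/2) + 6·(9/2)·(7/2) = 50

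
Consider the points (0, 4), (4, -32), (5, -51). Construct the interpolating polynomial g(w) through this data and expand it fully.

g(w) = -2w^2 - w + 4

L_0(w) = (w - 4)(w - 5) / [20] = (1/20)w^2 - (9/20)w + 1
L_1(w) = w(w - 5) / [-4] = -(1/4)w^2 + (5/4)w
L_2(w) = w(w - 4) / [5] = (1/5)w^2 - (4/5)w
g(w) = 4·L_0 + (-32)·L_1 + (-51)·L_2
  4·L_0(w) = (1/5)w^2 - (9/5)w + 4
  (-32)·L_1(w) = 8w^2 - 40w
  (-51)·L_2(w) = -(51/5)w^2 + (204/5)w
Adding term by term: -2w^2 - w + 4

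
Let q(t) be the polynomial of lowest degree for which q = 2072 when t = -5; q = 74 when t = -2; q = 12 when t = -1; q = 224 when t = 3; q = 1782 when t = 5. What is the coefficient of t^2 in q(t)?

2

Build the Lagrange basis polynomials:
L_0(t) = (t + 2)(t + 1)(t - 3)(t - 5) / [960] = (1/960)t^4 - (1/192)t^3 - (7/960)t^2 + (29/960)t + 1/32
L_1(t) = (t + 5)(t + 1)(t - 3)(t - 5) / [-105] = -(1/105)t^4 + (2/105)t^3 + (4/15)t^2 - (10/21)t - 5/7
L_2(t) = (t + 5)(t + 2)(t - 3)(t - 5) / [96] = (1/96)t^4 - (1/96)t^3 - (31/96)t^2 + (25/96)t + 25/16
L_3(t) = (t + 5)(t + 2)(t + 1)(t - 5) / [-320] = -(1/320)t^4 - (3/320)t^3 + (23/320)t^2 + (15/64)t + 5/32
L_4(t) = (t + 5)(t + 2)(t + 1)(t - 3) / [840] = (1/840)t^4 + (1/168)t^3 - (1/120)t^2 - (41/840)t - 1/28
q(t) = 2072·L_0 + 74·L_1 + 12·L_2 + 224·L_3 + 1782·L_4
Only the coefficient of t^2 is needed; take it from each L_i and combine:
2072·(-7/960) + 74·(4/15) + 12·(-31/96) + 224·(23/320) + 1782·(-1/120) = 2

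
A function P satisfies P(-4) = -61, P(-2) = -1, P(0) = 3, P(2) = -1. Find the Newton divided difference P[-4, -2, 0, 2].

1

P[-4,-2] = (-1 - (-61)) / (-2 - (-4)) = 30
P[-2,0] = (3 - (-1)) / (0 - (-2)) = 2
P[0,2] = (-1 - 3) / (2 - 0) = -2
P[-4,-2,0] = (2 - 30) / (0 - (-4)) = -7
P[-2,0,2] = (-2 - 2) / (2 - (-2)) = -1
P[-4,-2,0,2] = (-1 - (-7)) / (2 - (-4)) = 1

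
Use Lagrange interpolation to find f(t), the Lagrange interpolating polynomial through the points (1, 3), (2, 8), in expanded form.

Build the Lagrange basis polynomials:
L_0(t) = (t - 2) / [-1] = -t + 2
L_1(t) = (t - 1) / [1] = t - 1
f(t) = 3·L_0 + 8·L_1
  3·L_0(t) = -3t + 6
  8·L_1(t) = 8t - 8
Adding term by term: 5t - 2

f(t) = 5t - 2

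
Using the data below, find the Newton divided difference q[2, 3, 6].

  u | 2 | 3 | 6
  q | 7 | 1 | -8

3/4

q[2,3] = (1 - 7) / (3 - 2) = -6
q[3,6] = (-8 - 1) / (6 - 3) = -3
q[2,3,6] = (-3 - (-6)) / (6 - 2) = 3/4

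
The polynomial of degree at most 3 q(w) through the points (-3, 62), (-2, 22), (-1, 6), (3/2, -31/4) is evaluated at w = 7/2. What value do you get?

Evaluate each Lagrange basis at w = 7/2:
L_0(7/2) = (11/2)·(9/2)·(2)/[(-1)·(-2)·(-9/2)] = -11/2
L_1(7/2) = (13/2)·(9/2)·(2)/[(1)·(-1)·(-7/2)] = 117/7
L_2(7/2) = (13/2)·(11/2)·(2)/[(2)·(1)·(-5/2)] = -143/10
L_3(7/2) = (13/2)·(11/2)·(9/2)/[(9/2)·(7/2)·(5/2)] = 143/35
Sum: 62·(-11/2) + 22·(117/7) + 6·(-143/10) + (-31/4)·(143/35) = -363/4

-363/4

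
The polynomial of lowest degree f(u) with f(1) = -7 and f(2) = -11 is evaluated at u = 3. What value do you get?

-15

Evaluate each Lagrange basis at u = 3:
L_0(3) = (1)/[(-1)] = -1
L_1(3) = (2)/[(1)] = 2
Sum: (-7)·(-1) + (-11)·(2) = -15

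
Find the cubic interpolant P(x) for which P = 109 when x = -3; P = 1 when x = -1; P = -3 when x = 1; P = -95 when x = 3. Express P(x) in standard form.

Newton's divided differences:
P[-3,-1] = (1 - 109) / (-1 - (-3)) = -54
P[-1,1] = (-3 - 1) / (1 - (-1)) = -2
P[1,3] = (-95 - (-3)) / (3 - 1) = -46
P[-3,-1,1] = (-2 - (-54)) / (1 - (-3)) = 13
P[-1,1,3] = (-46 - (-2)) / (3 - (-1)) = -11
P[-3,-1,1,3] = (-11 - 13) / (3 - (-3)) = -4
P(x) = 109 + (-54)·(x + 3) + 13·(x + 3)(x + 1) + (-4)·(x + 3)(x + 1)(x - 1)
Expanding: P(x) = -4x^3 + x^2 + 2x - 2

P(x) = -4x^3 + x^2 + 2x - 2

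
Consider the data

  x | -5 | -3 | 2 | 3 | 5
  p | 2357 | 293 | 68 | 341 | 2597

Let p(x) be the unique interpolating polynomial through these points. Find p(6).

L_0(6) = (9)·(4)·(3)·(1)/[(-2)·(-7)·(-8)·(-10)] = 27/280
L_1(6) = (11)·(4)·(3)·(1)/[(2)·(-5)·(-6)·(-8)] = -11/40
L_2(6) = (11)·(9)·(3)·(1)/[(7)·(5)·(-1)·(-3)] = 99/35
L_3(6) = (11)·(9)·(4)·(1)/[(8)·(6)·(1)·(-2)] = -33/8
L_4(6) = (11)·(9)·(4)·(3)/[(10)·(8)·(3)·(2)] = 99/40
Sum: 2357·(27/280) + 293·(-11/40) + 68·(99/35) + 341·(-33/8) + 2597·(99/40) = 5360

5360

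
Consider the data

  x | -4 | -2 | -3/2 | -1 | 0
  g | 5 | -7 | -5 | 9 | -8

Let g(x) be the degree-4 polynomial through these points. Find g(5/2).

Evaluate each Lagrange basis at x = 5/2:
L_0(5/2) = (9/2)·(4)·(7/2)·(5/2)/[(-2)·(-5/2)·(-3)·(-4)] = 21/8
L_1(5/2) = (13/2)·(4)·(7/2)·(5/2)/[(2)·(-1/2)·(-1)·(-2)] = -455/4
L_2(5/2) = (13/2)·(9/2)·(7/2)·(5/2)/[(5/2)·(1/2)·(-1/2)·(-3/2)] = 273
L_3(5/2) = (13/2)·(9/2)·(4)·(5/2)/[(3)·(1)·(1/2)·(-1)] = -195
L_4(5/2) = (13/2)·(9/2)·(4)·(7/2)/[(4)·(2)·(3/2)·(1)] = 273/8
Sum: 5·(21/8) + (-7)·(-455/4) + (-5)·(273) + 9·(-195) + (-8)·(273/8) = -20669/8

-20669/8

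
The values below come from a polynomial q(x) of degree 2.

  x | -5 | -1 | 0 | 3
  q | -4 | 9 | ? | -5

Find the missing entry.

257/32

The 3 known values determine q uniquely (degree ≤ 2).
Evaluate each Lagrange basis at x = 0:
L_0(0) = (1)·(-3)/[(-4)·(-8)] = -3/32
L_1(0) = (5)·(-3)/[(4)·(-4)] = 15/16
L_2(0) = (5)·(1)/[(8)·(4)] = 5/32
Sum: (-4)·(-3/32) + 9·(15/16) + (-5)·(5/32) = 257/32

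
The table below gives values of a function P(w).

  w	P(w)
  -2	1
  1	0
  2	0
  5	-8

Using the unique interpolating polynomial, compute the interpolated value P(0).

Using Newton's divided-difference form:
P[-2,1] = (0 - 1) / (1 - (-2)) = -1/3
P[1,2] = (0 - 0) / (2 - 1) = 0
P[2,5] = (-8 - 0) / (5 - 2) = -8/3
P[-2,1,2] = (0 - (-1/3)) / (2 - (-2)) = 1/12
P[1,2,5] = (-8/3 - 0) / (5 - 1) = -2/3
P[-2,1,2,5] = (-2/3 - 1/12) / (5 - (-2)) = -3/28
P(0) = 1 + (-1/3)·(2) + (1/12)·(2)·(-1) + (-3/28)·(2)·(-1)·(-2) = -11/42

-11/42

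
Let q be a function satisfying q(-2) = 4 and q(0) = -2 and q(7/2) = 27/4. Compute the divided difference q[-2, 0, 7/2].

1

q[-2,0] = (-2 - 4) / (0 - (-2)) = -3
q[0,7/2] = (27/4 - (-2)) / (7/2 - 0) = 5/2
q[-2,0,7/2] = (5/2 - (-3)) / (7/2 - (-2)) = 1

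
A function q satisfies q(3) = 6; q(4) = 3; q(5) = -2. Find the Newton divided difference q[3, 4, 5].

q[3,4] = (3 - 6) / (4 - 3) = -3
q[4,5] = (-2 - 3) / (5 - 4) = -5
q[3,4,5] = (-5 - (-3)) / (5 - 3) = -1

-1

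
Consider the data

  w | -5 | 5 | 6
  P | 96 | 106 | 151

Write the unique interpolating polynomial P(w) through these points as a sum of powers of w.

Newton's divided differences:
P[-5,5] = (106 - 96) / (5 - (-5)) = 1
P[5,6] = (151 - 106) / (6 - 5) = 45
P[-5,5,6] = (45 - 1) / (6 - (-5)) = 4
P(w) = 96 + 1·(w + 5) + 4·(w + 5)(w - 5)
Expanding: P(w) = 4w^2 + w + 1

P(w) = 4w^2 + w + 1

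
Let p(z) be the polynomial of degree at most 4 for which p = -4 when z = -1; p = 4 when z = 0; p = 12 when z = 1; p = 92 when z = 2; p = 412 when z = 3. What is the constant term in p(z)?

L_0(z) = z(z - 1)(z - 2)(z - 3) / [24] = (1/24)z^4 - (1/4)z^3 + (11/24)z^2 - (1/4)z
L_1(z) = (z + 1)(z - 1)(z - 2)(z - 3) / [-6] = -(1/6)z^4 + (5/6)z^3 - (5/6)z^2 - (5/6)z + 1
L_2(z) = (z + 1)z(z - 2)(z - 3) / [4] = (1/4)z^4 - z^3 + (1/4)z^2 + (3/2)z
L_3(z) = (z + 1)z(z - 1)(z - 3) / [-6] = -(1/6)z^4 + (1/2)z^3 + (1/6)z^2 - (1/2)z
L_4(z) = (z + 1)z(z - 1)(z - 2) / [24] = (1/24)z^4 - (1/12)z^3 - (1/24)z^2 + (1/12)z
p(z) = (-4)·L_0 + 4·L_1 + 12·L_2 + 92·L_3 + 412·L_4
Only the constant term is needed; take it from each L_i and combine:
(-4)·(0) + 4·(1) + 12·(0) + 92·(0) + 412·(0) = 4

4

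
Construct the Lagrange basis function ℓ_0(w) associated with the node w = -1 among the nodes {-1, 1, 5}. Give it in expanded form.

ℓ_0(w) = (1/12)w^2 - (1/2)w + 5/12

ℓ_0(w) = (w - 1)(w - 5) / [(-2)·(-6)]
       = (w^2 - 6w + 5) / (12)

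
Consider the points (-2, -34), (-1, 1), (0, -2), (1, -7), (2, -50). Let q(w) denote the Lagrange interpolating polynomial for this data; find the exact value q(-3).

-215

Evaluate each Lagrange basis at w = -3:
L_0(-3) = (-2)·(-3)·(-4)·(-5)/[(-1)·(-2)·(-3)·(-4)] = 5
L_1(-3) = (-1)·(-3)·(-4)·(-5)/[(1)·(-1)·(-2)·(-3)] = -10
L_2(-3) = (-1)·(-2)·(-4)·(-5)/[(2)·(1)·(-1)·(-2)] = 10
L_3(-3) = (-1)·(-2)·(-3)·(-5)/[(3)·(2)·(1)·(-1)] = -5
L_4(-3) = (-1)·(-2)·(-3)·(-4)/[(4)·(3)·(2)·(1)] = 1
Sum: (-34)·(5) + 1·(-10) + (-2)·(10) + (-7)·(-5) + (-50)·(1) = -215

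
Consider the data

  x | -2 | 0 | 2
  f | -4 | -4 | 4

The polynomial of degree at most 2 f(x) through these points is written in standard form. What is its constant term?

-4

Build the Lagrange basis polynomials:
L_0(x) = x(x - 2) / [8] = (1/8)x^2 - (1/4)x
L_1(x) = (x + 2)(x - 2) / [-4] = -(1/4)x^2 + 1
L_2(x) = (x + 2)x / [8] = (1/8)x^2 + (1/4)x
f(x) = (-4)·L_0 + (-4)·L_1 + 4·L_2
Only the constant term is needed; take it from each L_i and combine:
(-4)·(0) + (-4)·(1) + 4·(0) = -4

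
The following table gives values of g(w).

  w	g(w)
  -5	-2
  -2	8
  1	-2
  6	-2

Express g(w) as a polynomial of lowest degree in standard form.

L_0(w) = (w + 2)(w - 1)(w - 6) / [-198] = -(1/198)w^3 + (5/198)w^2 + (4/99)w - 2/33
L_1(w) = (w + 5)(w - 1)(w - 6) / [72] = (1/72)w^3 - (1/36)w^2 - (29/72)w + 5/12
L_2(w) = (w + 5)(w + 2)(w - 6) / [-90] = -(1/90)w^3 - (1/90)w^2 + (16/45)w + 2/3
L_3(w) = (w + 5)(w + 2)(w - 1) / [440] = (1/440)w^3 + (3/220)w^2 + (3/440)w - 1/44
g(w) = (-2)·L_0 + 8·L_1 + (-2)·L_2 + (-2)·L_3
  (-2)·L_0(w) = (1/99)w^3 - (5/99)w^2 - (8/99)w + 4/33
  8·L_1(w) = (1/9)w^3 - (2/9)w^2 - (29/9)w + 10/3
  (-2)·L_2(w) = (1/45)w^3 + (1/45)w^2 - (32/45)w - 4/3
  (-2)·L_3(w) = -(1/220)w^3 - (3/110)w^2 - (3/220)w + 1/22
Adding term by term: (5/36)w^3 - (5/18)w^2 - (145/36)w + 13/6

g(w) = (5/36)w^3 - (5/18)w^2 - (145/36)w + 13/6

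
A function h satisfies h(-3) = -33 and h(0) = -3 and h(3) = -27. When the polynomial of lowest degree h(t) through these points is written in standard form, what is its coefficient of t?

1

L_0(t) = t(t - 3) / [18] = (1/18)t^2 - (1/6)t
L_1(t) = (t + 3)(t - 3) / [-9] = -(1/9)t^2 + 1
L_2(t) = (t + 3)t / [18] = (1/18)t^2 + (1/6)t
h(t) = (-33)·L_0 + (-3)·L_1 + (-27)·L_2
Only the coefficient of t is needed; take it from each L_i and combine:
(-33)·(-1/6) + (-3)·(0) + (-27)·(1/6) = 1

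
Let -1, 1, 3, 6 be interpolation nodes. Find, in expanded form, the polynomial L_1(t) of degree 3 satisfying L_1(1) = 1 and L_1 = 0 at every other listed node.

L_1(t) = (1/20)t^3 - (2/5)t^2 + (9/20)t + 9/10

L_1(t) = (t + 1)(t - 3)(t - 6) / [(2)·(-2)·(-5)]
       = (t^3 - 8t^2 + 9t + 18) / (20)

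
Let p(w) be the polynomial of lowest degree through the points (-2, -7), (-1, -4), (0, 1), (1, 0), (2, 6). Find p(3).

53

Evaluate each Lagrange basis at w = 3:
L_0(3) = (4)·(3)·(2)·(1)/[(-1)·(-2)·(-3)·(-4)] = 1
L_1(3) = (5)·(3)·(2)·(1)/[(1)·(-1)·(-2)·(-3)] = -5
L_2(3) = (5)·(4)·(2)·(1)/[(2)·(1)·(-1)·(-2)] = 10
L_3(3) = (5)·(4)·(3)·(1)/[(3)·(2)·(1)·(-1)] = -10
L_4(3) = (5)·(4)·(3)·(2)/[(4)·(3)·(2)·(1)] = 5
Sum: (-7)·(1) + (-4)·(-5) + 1·(10) + 0 + 6·(5) = 53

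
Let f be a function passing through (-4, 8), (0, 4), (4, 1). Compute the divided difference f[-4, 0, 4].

f[-4,0] = (4 - 8) / (0 - (-4)) = -1
f[0,4] = (1 - 4) / (4 - 0) = -3/4
f[-4,0,4] = (-3/4 - (-1)) / (4 - (-4)) = 1/32

1/32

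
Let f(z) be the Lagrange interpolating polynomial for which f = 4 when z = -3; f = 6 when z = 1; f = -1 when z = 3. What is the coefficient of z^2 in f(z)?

Build the Lagrange basis polynomials:
L_0(z) = (z - 1)(z - 3) / [24] = (1/24)z^2 - (1/6)z + 1/8
L_1(z) = (z + 3)(z - 3) / [-8] = -(1/8)z^2 + 9/8
L_2(z) = (z + 3)(z - 1) / [12] = (1/12)z^2 + (1/6)z - 1/4
f(z) = 4·L_0 + 6·L_1 + (-1)·L_2
Only the coefficient of z^2 is needed; take it from each L_i and combine:
4·(1/24) + 6·(-1/8) + (-1)·(1/12) = -2/3

-2/3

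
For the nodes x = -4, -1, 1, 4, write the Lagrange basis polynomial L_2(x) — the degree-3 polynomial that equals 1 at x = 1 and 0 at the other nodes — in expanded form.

L_2(x) = -(1/30)x^3 - (1/30)x^2 + (8/15)x + 8/15

L_2(x) = (x + 4)(x + 1)(x - 4) / [(5)·(2)·(-3)]
       = (x^3 + x^2 - 16x - 16) / (-30)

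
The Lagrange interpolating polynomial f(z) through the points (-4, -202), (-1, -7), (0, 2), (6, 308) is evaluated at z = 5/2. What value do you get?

L_0(5/2) = (7/2)·(5/2)·(-7/2)/[(-3)·(-4)·(-10)] = 49/192
L_1(5/2) = (13/2)·(5/2)·(-7/2)/[(3)·(-1)·(-7)] = -65/24
L_2(5/2) = (13/2)·(7/2)·(-7/2)/[(4)·(1)·(-6)] = 637/192
L_3(5/2) = (13/2)·(7/2)·(5/2)/[(10)·(7)·(6)] = 13/96
Sum: (-202)·(49/192) + (-7)·(-65/24) + 2·(637/192) + 308·(13/96) = 63/4

63/4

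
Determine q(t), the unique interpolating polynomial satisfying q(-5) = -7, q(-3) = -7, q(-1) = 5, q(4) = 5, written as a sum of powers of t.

q(t) = -(11/42)t^3 - (6/7)t^2 + (251/42)t + 81/7

Newton's divided differences:
q[-5,-3] = (-7 - (-7)) / (-3 - (-5)) = 0
q[-3,-1] = (5 - (-7)) / (-1 - (-3)) = 6
q[-1,4] = (5 - 5) / (4 - (-1)) = 0
q[-5,-3,-1] = (6 - 0) / (-1 - (-5)) = 3/2
q[-3,-1,4] = (0 - 6) / (4 - (-3)) = -6/7
q[-5,-3,-1,4] = (-6/7 - 3/2) / (4 - (-5)) = -11/42
q(t) = -7 + (3/2)·(t + 5)(t + 3) + (-11/42)·(t + 5)(t + 3)(t + 1)
Expanding: q(t) = -(11/42)t^3 - (6/7)t^2 + (251/42)t + 81/7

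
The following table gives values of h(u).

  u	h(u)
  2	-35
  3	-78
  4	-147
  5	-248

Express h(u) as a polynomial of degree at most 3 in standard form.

Newton's divided differences:
h[2,3] = (-78 - (-35)) / (3 - 2) = -43
h[3,4] = (-147 - (-78)) / (4 - 3) = -69
h[4,5] = (-248 - (-147)) / (5 - 4) = -101
h[2,3,4] = (-69 - (-43)) / (4 - 2) = -13
h[3,4,5] = (-101 - (-69)) / (5 - 3) = -16
h[2,3,4,5] = (-16 - (-13)) / (5 - 2) = -1
h(u) = -35 + (-43)·(u - 2) + (-13)·(u - 2)(u - 3) + (-1)·(u - 2)(u - 3)(u - 4)
Expanding: h(u) = -u^3 - 4u^2 - 4u - 3

h(u) = -u^3 - 4u^2 - 4u - 3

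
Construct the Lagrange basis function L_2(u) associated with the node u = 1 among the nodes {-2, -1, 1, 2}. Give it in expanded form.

L_2(u) = -(1/6)u^3 - (1/6)u^2 + (2/3)u + 2/3

L_2(u) = (u + 2)(u + 1)(u - 2) / [(3)·(2)·(-1)]
       = (u^3 + u^2 - 4u - 4) / (-6)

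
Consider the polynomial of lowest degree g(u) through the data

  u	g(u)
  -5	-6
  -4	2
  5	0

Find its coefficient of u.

L_0(u) = (u + 4)(u - 5) / [10] = (1/10)u^2 - (1/10)u - 2
L_1(u) = (u + 5)(u - 5) / [-9] = -(1/9)u^2 + 25/9
L_2(u) = (u + 5)(u + 4) / [90] = (1/90)u^2 + (1/10)u + 2/9
g(u) = (-6)·L_0 + 2·L_1 + 0·L_2
Only the coefficient of u is needed; take it from each L_i and combine:
(-6)·(-1/10) + 2·(0) + 0·(1/10) = 3/5

3/5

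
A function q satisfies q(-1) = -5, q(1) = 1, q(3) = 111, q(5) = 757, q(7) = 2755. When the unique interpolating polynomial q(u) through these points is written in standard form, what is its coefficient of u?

Build the Lagrange basis polynomials:
L_0(u) = (u - 1)(u - 3)(u - 5)(u - 7) / [384] = (1/384)u^4 - (1/24)u^3 + (43/192)u^2 - (11/24)u + 35/128
L_1(u) = (u + 1)(u - 3)(u - 5)(u - 7) / [-96] = -(1/96)u^4 + (7/48)u^3 - (7/12)u^2 + (17/48)u + 35/32
L_2(u) = (u + 1)(u - 1)(u - 5)(u - 7) / [64] = (1/64)u^4 - (3/16)u^3 + (17/32)u^2 + (3/16)u - 35/64
L_3(u) = (u + 1)(u - 1)(u - 3)(u - 7) / [-96] = -(1/96)u^4 + (5/48)u^3 - (5/24)u^2 - (5/48)u + 7/32
L_4(u) = (u + 1)(u - 1)(u - 3)(u - 5) / [384] = (1/384)u^4 - (1/48)u^3 + (7/192)u^2 + (1/48)u - 5/128
q(u) = (-5)·L_0 + 1·L_1 + 111·L_2 + 757·L_3 + 2755·L_4
Only the coefficient of u is needed; take it from each L_i and combine:
(-5)·(-11/24) + 1·(17/48) + 111·(3/16) + 757·(-5/48) + 2755·(1/48) = 2

2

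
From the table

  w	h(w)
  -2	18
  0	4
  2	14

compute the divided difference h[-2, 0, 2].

h[-2,0] = (4 - 18) / (0 - (-2)) = -7
h[0,2] = (14 - 4) / (2 - 0) = 5
h[-2,0,2] = (5 - (-7)) / (2 - (-2)) = 3

3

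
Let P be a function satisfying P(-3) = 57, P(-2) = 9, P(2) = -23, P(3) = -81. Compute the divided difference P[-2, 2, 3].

P[-2,2] = (-23 - 9) / (2 - (-2)) = -8
P[2,3] = (-81 - (-23)) / (3 - 2) = -58
P[-2,2,3] = (-58 - (-8)) / (3 - (-2)) = -10

-10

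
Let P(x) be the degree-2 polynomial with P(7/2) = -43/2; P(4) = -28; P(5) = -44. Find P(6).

-64

Evaluate each Lagrange basis at x = 6:
L_0(6) = (2)·(1)/[(-1/2)·(-3/2)] = 8/3
L_1(6) = (5/2)·(1)/[(1/2)·(-1)] = -5
L_2(6) = (5/2)·(2)/[(3/2)·(1)] = 10/3
Sum: (-43/2)·(8/3) + (-28)·(-5) + (-44)·(10/3) = -64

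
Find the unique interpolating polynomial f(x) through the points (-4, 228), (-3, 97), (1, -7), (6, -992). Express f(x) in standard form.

f(x) = -4x^3 - 3x^2 - 4x + 4

Build the Lagrange basis polynomials:
L_0(x) = (x + 3)(x - 1)(x - 6) / [-50] = -(1/50)x^3 + (2/25)x^2 + (3/10)x - 9/25
L_1(x) = (x + 4)(x - 1)(x - 6) / [36] = (1/36)x^3 - (1/12)x^2 - (11/18)x + 2/3
L_2(x) = (x + 4)(x + 3)(x - 6) / [-100] = -(1/100)x^3 - (1/100)x^2 + (3/10)x + 18/25
L_3(x) = (x + 4)(x + 3)(x - 1) / [450] = (1/450)x^3 + (1/75)x^2 + (1/90)x - 2/75
f(x) = 228·L_0 + 97·L_1 + (-7)·L_2 + (-992)·L_3
  228·L_0(x) = -(114/25)x^3 + (456/25)x^2 + (342/5)x - 2052/25
  97·L_1(x) = (97/36)x^3 - (97/12)x^2 - (1067/18)x + 194/3
  (-7)·L_2(x) = (7/100)x^3 + (7/100)x^2 - (21/10)x - 126/25
  (-992)·L_3(x) = -(496/225)x^3 - (992/75)x^2 - (496/45)x + 1984/75
Adding term by term: -4x^3 - 3x^2 - 4x + 4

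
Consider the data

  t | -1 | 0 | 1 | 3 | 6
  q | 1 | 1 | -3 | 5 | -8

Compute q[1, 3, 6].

q[1,3] = (5 - (-3)) / (3 - 1) = 4
q[3,6] = (-8 - 5) / (6 - 3) = -13/3
q[1,3,6] = (-13/3 - 4) / (6 - 1) = -5/3

-5/3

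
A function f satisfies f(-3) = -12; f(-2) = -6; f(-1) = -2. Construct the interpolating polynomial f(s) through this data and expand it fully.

f(s) = -s^2 + s

Newton's divided differences:
f[-3,-2] = (-6 - (-12)) / (-2 - (-3)) = 6
f[-2,-1] = (-2 - (-6)) / (-1 - (-2)) = 4
f[-3,-2,-1] = (4 - 6) / (-1 - (-3)) = -1
f(s) = -12 + 6·(s + 3) + (-1)·(s + 3)(s + 2)
Expanding: f(s) = -s^2 + s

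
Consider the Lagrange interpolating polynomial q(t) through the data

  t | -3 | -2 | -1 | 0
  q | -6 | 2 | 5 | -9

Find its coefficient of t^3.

The leading coefficient equals the top divided difference q[-3,-2,-1,0].
q[-3,-2] = (2 - (-6)) / (-2 - (-3)) = 8
q[-2,-1] = (5 - 2) / (-1 - (-2)) = 3
q[-1,0] = (-9 - 5) / (0 - (-1)) = -14
q[-3,-2,-1] = (3 - 8) / (-1 - (-3)) = -5/2
q[-2,-1,0] = (-14 - 3) / (0 - (-2)) = -17/2
q[-3,-2,-1,0] = (-17/2 - (-5/2)) / (0 - (-3)) = -2

-2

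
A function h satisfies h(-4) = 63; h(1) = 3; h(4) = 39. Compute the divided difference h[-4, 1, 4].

3

h[-4,1] = (3 - 63) / (1 - (-4)) = -12
h[1,4] = (39 - 3) / (4 - 1) = 12
h[-4,1,4] = (12 - (-12)) / (4 - (-4)) = 3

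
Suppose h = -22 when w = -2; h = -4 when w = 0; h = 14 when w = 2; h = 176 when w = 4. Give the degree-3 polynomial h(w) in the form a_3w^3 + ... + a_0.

Build the Lagrange basis polynomials:
L_0(w) = w(w - 2)(w - 4) / [-48] = -(1/48)w^3 + (1/8)w^2 - (1/6)w
L_1(w) = (w + 2)(w - 2)(w - 4) / [16] = (1/16)w^3 - (1/4)w^2 - (1/4)w + 1
L_2(w) = (w + 2)w(w - 4) / [-16] = -(1/16)w^3 + (1/8)w^2 + (1/2)w
L_3(w) = (w + 2)w(w - 2) / [48] = (1/48)w^3 - (1/12)w
h(w) = (-22)·L_0 + (-4)·L_1 + 14·L_2 + 176·L_3
  (-22)·L_0(w) = (11/24)w^3 - (11/4)w^2 + (11/3)w
  (-4)·L_1(w) = -(1/4)w^3 + w^2 + w - 4
  14·L_2(w) = -(7/8)w^3 + (7/4)w^2 + 7w
  176·L_3(w) = (11/3)w^3 - (44/3)w
Adding term by term: 3w^3 - 3w - 4

h(w) = 3w^3 - 3w - 4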